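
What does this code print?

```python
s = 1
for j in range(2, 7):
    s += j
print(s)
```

j=2: s = 1+2 = 3
j=3: s = 3+3 = 6
j=4: s = 6+4 = 10
j=5: s = 10+5 = 15
j=6: s = 15+6 = 21

21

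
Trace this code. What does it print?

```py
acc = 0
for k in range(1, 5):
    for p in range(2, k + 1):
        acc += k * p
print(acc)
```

55

k=2,p=2: acc = 0+4 = 4
k=3,p=2: acc = 4+6 = 10
k=3,p=3: acc = 10+9 = 19
k=4,p=2: acc = 19+8 = 27
k=4,p=3: acc = 27+12 = 39
k=4,p=4: acc = 39+16 = 55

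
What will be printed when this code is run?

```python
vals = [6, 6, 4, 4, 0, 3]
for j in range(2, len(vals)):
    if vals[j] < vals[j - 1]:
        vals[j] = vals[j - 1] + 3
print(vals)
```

[6, 6, 9, 12, 15, 18]

j=2: 4<6, vals[2] = 6+3 = 9 → [6, 6, 9, 4, 0, 3]
j=3: 4<9, vals[3] = 9+3 = 12 → [6, 6, 9, 12, 0, 3]
j=4: 0<12, vals[4] = 12+3 = 15 → [6, 6, 9, 12, 15, 3]
j=5: 3<15, vals[5] = 15+3 = 18 → [6, 6, 9, 12, 15, 18]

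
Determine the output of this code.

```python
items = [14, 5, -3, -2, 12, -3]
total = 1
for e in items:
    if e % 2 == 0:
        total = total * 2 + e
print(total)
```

72

e=14: even, total = 1*2+14 = 16
e=5: not even
e=-3: not even
e=-2: even, total = 16*2+(-2) = 30
e=12: even, total = 30*2+12 = 72
e=-3: not even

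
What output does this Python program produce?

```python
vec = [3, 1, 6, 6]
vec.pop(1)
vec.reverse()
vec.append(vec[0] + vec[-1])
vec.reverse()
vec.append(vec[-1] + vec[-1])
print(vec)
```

[9, 3, 6, 6, 12]

pop(1) removes 1 → [3, 6, 6]
reverse → [6, 6, 3]
append vec[0]+vec[-1] = 6+3 = 9 → [6, 6, 3, 9]
reverse → [9, 3, 6, 6]
append vec[-1]+vec[-1] = 6+6 = 12 → [9, 3, 6, 6, 12]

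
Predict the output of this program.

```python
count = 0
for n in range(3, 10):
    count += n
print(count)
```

42

n=3: count = 0+3 = 3
n=4: count = 3+4 = 7
n=5: count = 7+5 = 12
n=6: count = 12+6 = 18
n=7: count = 18+7 = 25
n=8: count = 25+8 = 33
n=9: count = 33+9 = 42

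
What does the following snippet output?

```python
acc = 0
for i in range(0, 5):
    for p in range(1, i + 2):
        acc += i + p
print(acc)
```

i=0,p=1: acc = 0+1 = 1
i=1,p=1: acc = 1+2 = 3
i=1,p=2: acc = 3+3 = 6
i=2,p=1: acc = 6+3 = 9
i=2,p=2: acc = 9+4 = 13
i=2,p=3: acc = 13+5 = 18
i=3,p=1: acc = 18+4 = 22
i=3,p=2: acc = 22+5 = 27
i=3,p=3: acc = 27+6 = 33
i=3,p=4: acc = 33+7 = 40
i=4,p=1: acc = 40+5 = 45
i=4,p=2: acc = 45+6 = 51
i=4,p=3: acc = 51+7 = 58
i=4,p=4: acc = 58+8 = 66
i=4,p=5: acc = 66+9 = 75

75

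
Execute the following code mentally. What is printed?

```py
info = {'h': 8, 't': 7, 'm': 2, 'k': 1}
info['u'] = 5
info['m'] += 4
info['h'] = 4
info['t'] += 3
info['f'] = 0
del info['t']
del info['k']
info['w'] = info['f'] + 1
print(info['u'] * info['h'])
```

info['u'] = 5 → {'h': 8, 't': 7, 'm': 2, 'k': 1, 'u': 5}
info['m'] = 2+4 = 6 → {'h': 8, 't': 7, 'm': 6, 'k': 1, 'u': 5}
info['h'] = 4 → {'h': 4, 't': 7, 'm': 6, 'k': 1, 'u': 5}
info['t'] = 7+3 = 10 → {'h': 4, 't': 10, 'm': 6, 'k': 1, 'u': 5}
info['f'] = 0 → {'h': 4, 't': 10, 'm': 6, 'k': 1, 'u': 5, 'f': 0}
del 't' → {'h': 4, 'm': 6, 'k': 1, 'u': 5, 'f': 0}
del 'k' → {'h': 4, 'm': 6, 'u': 5, 'f': 0}
info['w'] = info['f']+1 = 1 → {'h': 4, 'm': 6, 'u': 5, 'f': 0, 'w': 1}
info['u']*info['h'] = 5*4 = 20

20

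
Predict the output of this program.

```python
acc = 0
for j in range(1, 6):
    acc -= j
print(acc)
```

j=1: acc = 0-1 = -1
j=2: acc = (-1)-2 = -3
j=3: acc = (-3)-3 = -6
j=4: acc = (-6)-4 = -10
j=5: acc = (-10)-5 = -15

-15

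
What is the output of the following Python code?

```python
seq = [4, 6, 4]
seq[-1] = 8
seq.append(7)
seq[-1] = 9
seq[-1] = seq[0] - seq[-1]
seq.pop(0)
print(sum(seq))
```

9

seq[-1] = 8 → [4, 6, 8]
append 7 → [4, 6, 8, 7]
seq[-1] = 9 → [4, 6, 8, 9]
seq[-1] = seq[0]-seq[-1] = 4-9 = -5 → [4, 6, 8, -5]
pop(0) removes 4 → [6, 8, -5]
sum = 9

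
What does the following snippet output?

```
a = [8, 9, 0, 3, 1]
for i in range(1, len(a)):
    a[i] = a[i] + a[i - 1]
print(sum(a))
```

83

i=1: a[1] = 9+8 = 17 → [8, 17, 0, 3, 1]
i=2: a[2] = 0+17 = 17 → [8, 17, 17, 3, 1]
i=3: a[3] = 3+17 = 20 → [8, 17, 17, 20, 1]
i=4: a[4] = 1+20 = 21 → [8, 17, 17, 20, 21]
sum = 83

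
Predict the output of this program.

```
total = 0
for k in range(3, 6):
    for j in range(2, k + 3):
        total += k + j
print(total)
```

k=3,j=2: total = 0+5 = 5
k=3,j=3: total = 5+6 = 11
k=3,j=4: total = 11+7 = 18
k=3,j=5: total = 18+8 = 26
k=4,j=2: total = 26+6 = 32
k=4,j=3: total = 32+7 = 39
k=4,j=4: total = 39+8 = 47
k=4,j=5: total = 47+9 = 56
k=4,j=6: total = 56+10 = 66
k=5,j=2: total = 66+7 = 73
k=5,j=3: total = 73+8 = 81
k=5,j=4: total = 81+9 = 90
k=5,j=5: total = 90+10 = 100
k=5,j=6: total = 100+11 = 111
k=5,j=7: total = 111+12 = 123

123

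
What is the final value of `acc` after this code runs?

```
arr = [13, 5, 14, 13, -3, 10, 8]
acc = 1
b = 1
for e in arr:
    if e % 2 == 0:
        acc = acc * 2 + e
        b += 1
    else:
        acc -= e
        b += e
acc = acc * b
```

-2944

e=13: not even, acc = 1-13 = -12; b=14
e=5: not even, acc = (-12)-5 = -17; b=19
e=14: even, acc = (-17)*2+14 = -20; b=20
e=13: not even, acc = (-20)-13 = -33; b=33
e=-3: not even, acc = (-33)-(-3) = -30; b=30
e=10: even, acc = (-30)*2+10 = -50; b=31
e=8: even, acc = (-50)*2+8 = -92; b=32
acc*b = (-92)*32 = -2944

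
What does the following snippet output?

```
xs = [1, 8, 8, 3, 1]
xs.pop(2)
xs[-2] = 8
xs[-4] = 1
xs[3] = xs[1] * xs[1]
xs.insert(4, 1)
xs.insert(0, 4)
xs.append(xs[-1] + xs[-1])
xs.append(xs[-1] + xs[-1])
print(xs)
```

pop(2) removes 8 → [1, 8, 3, 1]
xs[-2] = 8 → [1, 8, 8, 1]
xs[-4] = 1 → [1, 8, 8, 1]
xs[3] = xs[1]*xs[1] = 8*8 = 64 → [1, 8, 8, 64]
insert 1 at 4 → [1, 8, 8, 64, 1]
insert 4 at 0 → [4, 1, 8, 8, 64, 1]
append xs[-1]+xs[-1] = 1+1 = 2 → [4, 1, 8, 8, 64, 1, 2]
append xs[-1]+xs[-1] = 2+2 = 4 → [4, 1, 8, 8, 64, 1, 2, 4]

[4, 1, 8, 8, 64, 1, 2, 4]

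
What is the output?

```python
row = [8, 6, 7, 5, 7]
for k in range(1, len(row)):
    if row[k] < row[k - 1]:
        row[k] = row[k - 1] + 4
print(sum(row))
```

80

k=1: 6<8, row[1] = 8+4 = 12 → [8, 12, 7, 5, 7]
k=2: 7<12, row[2] = 12+4 = 16 → [8, 12, 16, 5, 7]
k=3: 5<16, row[3] = 16+4 = 20 → [8, 12, 16, 20, 7]
k=4: 7<20, row[4] = 20+4 = 24 → [8, 12, 16, 20, 24]
sum = 80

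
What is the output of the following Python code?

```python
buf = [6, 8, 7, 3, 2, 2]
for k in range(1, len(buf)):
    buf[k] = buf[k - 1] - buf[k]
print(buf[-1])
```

-16

k=1: buf[1] = 6-8 = -2 → [6, -2, 7, 3, 2, 2]
k=2: buf[2] = (-2)-7 = -9 → [6, -2, -9, 3, 2, 2]
k=3: buf[3] = (-9)-3 = -12 → [6, -2, -9, -12, 2, 2]
k=4: buf[4] = (-12)-2 = -14 → [6, -2, -9, -12, -14, 2]
k=5: buf[5] = (-14)-2 = -16 → [6, -2, -9, -12, -14, -16]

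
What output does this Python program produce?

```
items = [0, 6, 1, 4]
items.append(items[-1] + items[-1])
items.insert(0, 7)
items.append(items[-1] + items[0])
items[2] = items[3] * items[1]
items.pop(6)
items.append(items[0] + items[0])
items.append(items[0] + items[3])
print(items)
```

append items[-1]+items[-1] = 4+4 = 8 → [0, 6, 1, 4, 8]
insert 7 at 0 → [7, 0, 6, 1, 4, 8]
append items[-1]+items[0] = 8+7 = 15 → [7, 0, 6, 1, 4, 8, 15]
items[2] = items[3]*items[1] = 1*0 = 0 → [7, 0, 0, 1, 4, 8, 15]
pop(6) removes 15 → [7, 0, 0, 1, 4, 8]
append items[0]+items[0] = 7+7 = 14 → [7, 0, 0, 1, 4, 8, 14]
append items[0]+items[3] = 7+1 = 8 → [7, 0, 0, 1, 4, 8, 14, 8]

[7, 0, 0, 1, 4, 8, 14, 8]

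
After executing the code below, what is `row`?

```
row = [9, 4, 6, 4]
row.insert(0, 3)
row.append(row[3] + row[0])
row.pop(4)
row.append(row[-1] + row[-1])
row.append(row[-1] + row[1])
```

[3, 9, 4, 6, 9, 18, 27]

insert 3 at 0 → [3, 9, 4, 6, 4]
append row[3]+row[0] = 6+3 = 9 → [3, 9, 4, 6, 4, 9]
pop(4) removes 4 → [3, 9, 4, 6, 9]
append row[-1]+row[-1] = 9+9 = 18 → [3, 9, 4, 6, 9, 18]
append row[-1]+row[1] = 18+9 = 27 → [3, 9, 4, 6, 9, 18, 27]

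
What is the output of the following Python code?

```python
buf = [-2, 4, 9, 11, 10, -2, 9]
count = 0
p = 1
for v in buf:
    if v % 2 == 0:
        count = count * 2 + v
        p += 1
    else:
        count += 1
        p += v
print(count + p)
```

61

v=-2: even, count = 0*2+(-2) = -2; p=2
v=4: even, count = (-2)*2+4 = 0; p=3
v=9: not even, count = 0+1 = 1; p=12
v=11: not even, count = 1+1 = 2; p=23
v=10: even, count = 2*2+10 = 14; p=24
v=-2: even, count = 14*2+(-2) = 26; p=25
v=9: not even, count = 26+1 = 27; p=34
count+p = 27+34 = 61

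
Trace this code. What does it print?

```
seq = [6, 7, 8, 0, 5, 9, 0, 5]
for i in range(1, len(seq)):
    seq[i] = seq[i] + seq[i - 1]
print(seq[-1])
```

i=1: seq[1] = 7+6 = 13 → [6, 13, 8, 0, 5, 9, 0, 5]
i=2: seq[2] = 8+13 = 21 → [6, 13, 21, 0, 5, 9, 0, 5]
i=3: seq[3] = 0+21 = 21 → [6, 13, 21, 21, 5, 9, 0, 5]
i=4: seq[4] = 5+21 = 26 → [6, 13, 21, 21, 26, 9, 0, 5]
i=5: seq[5] = 9+26 = 35 → [6, 13, 21, 21, 26, 35, 0, 5]
i=6: seq[6] = 0+35 = 35 → [6, 13, 21, 21, 26, 35, 35, 5]
i=7: seq[7] = 5+35 = 40 → [6, 13, 21, 21, 26, 35, 35, 40]

40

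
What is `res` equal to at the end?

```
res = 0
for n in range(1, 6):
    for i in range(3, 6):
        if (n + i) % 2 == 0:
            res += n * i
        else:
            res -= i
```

68

n=1,i=3: even sum, res = 0+3 = 3
n=1,i=4: odd sum, res = 3-4 = -1
n=1,i=5: even sum, res = (-1)+5 = 4
n=2,i=3: odd sum, res = 4-3 = 1
n=2,i=4: even sum, res = 1+8 = 9
n=2,i=5: odd sum, res = 9-5 = 4
n=3,i=3: even sum, res = 4+9 = 13
n=3,i=4: odd sum, res = 13-4 = 9
n=3,i=5: even sum, res = 9+15 = 24
n=4,i=3: odd sum, res = 24-3 = 21
n=4,i=4: even sum, res = 21+16 = 37
n=4,i=5: odd sum, res = 37-5 = 32
n=5,i=3: even sum, res = 32+15 = 47
n=5,i=4: odd sum, res = 47-4 = 43
n=5,i=5: even sum, res = 43+25 = 68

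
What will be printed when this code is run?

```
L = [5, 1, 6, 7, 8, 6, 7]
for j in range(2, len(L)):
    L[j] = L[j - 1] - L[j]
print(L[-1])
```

-33

j=2: L[2] = 1-6 = -5 → [5, 1, -5, 7, 8, 6, 7]
j=3: L[3] = (-5)-7 = -12 → [5, 1, -5, -12, 8, 6, 7]
j=4: L[4] = (-12)-8 = -20 → [5, 1, -5, -12, -20, 6, 7]
j=5: L[5] = (-20)-6 = -26 → [5, 1, -5, -12, -20, -26, 7]
j=6: L[6] = (-26)-7 = -33 → [5, 1, -5, -12, -20, -26, -33]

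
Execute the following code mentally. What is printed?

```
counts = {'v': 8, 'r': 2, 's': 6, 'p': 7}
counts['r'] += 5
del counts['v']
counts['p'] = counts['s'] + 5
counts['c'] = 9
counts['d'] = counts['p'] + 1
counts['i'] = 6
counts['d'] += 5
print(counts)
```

counts['r'] = 2+5 = 7 → {'v': 8, 'r': 7, 's': 6, 'p': 7}
del 'v' → {'r': 7, 's': 6, 'p': 7}
counts['p'] = counts['s']+5 = 11 → {'r': 7, 's': 6, 'p': 11}
counts['c'] = 9 → {'r': 7, 's': 6, 'p': 11, 'c': 9}
counts['d'] = counts['p']+1 = 12 → {'r': 7, 's': 6, 'p': 11, 'c': 9, 'd': 12}
counts['i'] = 6 → {'r': 7, 's': 6, 'p': 11, 'c': 9, 'd': 12, 'i': 6}
counts['d'] = 12+5 = 17 → {'r': 7, 's': 6, 'p': 11, 'c': 9, 'd': 17, 'i': 6}

{'r': 7, 's': 6, 'p': 11, 'c': 9, 'd': 17, 'i': 6}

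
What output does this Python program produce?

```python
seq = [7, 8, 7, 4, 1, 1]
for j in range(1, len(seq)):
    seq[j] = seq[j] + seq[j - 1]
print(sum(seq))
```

j=1: seq[1] = 8+7 = 15 → [7, 15, 7, 4, 1, 1]
j=2: seq[2] = 7+15 = 22 → [7, 15, 22, 4, 1, 1]
j=3: seq[3] = 4+22 = 26 → [7, 15, 22, 26, 1, 1]
j=4: seq[4] = 1+26 = 27 → [7, 15, 22, 26, 27, 1]
j=5: seq[5] = 1+27 = 28 → [7, 15, 22, 26, 27, 28]
sum = 125

125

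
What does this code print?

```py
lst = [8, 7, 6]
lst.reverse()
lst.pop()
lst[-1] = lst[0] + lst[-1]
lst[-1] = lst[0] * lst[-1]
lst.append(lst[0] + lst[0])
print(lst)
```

[6, 78, 12]

reverse → [6, 7, 8]
pop() removes 8 → [6, 7]
lst[-1] = lst[0]+lst[-1] = 6+7 = 13 → [6, 13]
lst[-1] = lst[0]*lst[-1] = 6*13 = 78 → [6, 78]
append lst[0]+lst[0] = 6+6 = 12 → [6, 78, 12]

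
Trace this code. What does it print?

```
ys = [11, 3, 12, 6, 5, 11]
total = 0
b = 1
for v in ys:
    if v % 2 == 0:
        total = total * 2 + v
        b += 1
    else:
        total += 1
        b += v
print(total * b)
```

1320

v=11: not even, total = 0+1 = 1; b=12
v=3: not even, total = 1+1 = 2; b=15
v=12: even, total = 2*2+12 = 16; b=16
v=6: even, total = 16*2+6 = 38; b=17
v=5: not even, total = 38+1 = 39; b=22
v=11: not even, total = 39+1 = 40; b=33
total*b = 40*33 = 1320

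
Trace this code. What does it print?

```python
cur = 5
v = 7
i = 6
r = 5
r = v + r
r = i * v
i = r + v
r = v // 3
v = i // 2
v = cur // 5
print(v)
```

r = 7+5 = 12
r = 6*7 = 42
i = 42+7 = 49
r = 7//3 = 2
v = 49//2 = 24
v = 5//5 = 1

1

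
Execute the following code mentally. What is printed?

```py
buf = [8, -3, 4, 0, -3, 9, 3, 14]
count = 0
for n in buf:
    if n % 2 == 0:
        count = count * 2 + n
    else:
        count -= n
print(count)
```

n=8: even, count = 0*2+8 = 8
n=-3: not even, count = 8-(-3) = 11
n=4: even, count = 11*2+4 = 26
n=0: even, count = 26*2+0 = 52
n=-3: not even, count = 52-(-3) = 55
n=9: not even, count = 55-9 = 46
n=3: not even, count = 46-3 = 43
n=14: even, count = 43*2+14 = 100

100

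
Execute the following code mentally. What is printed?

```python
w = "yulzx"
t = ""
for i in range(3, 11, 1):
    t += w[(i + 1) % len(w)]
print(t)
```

i=3: add w[4]='x' → 'x'
i=4: add w[0]='y' → 'xy'
i=5: add w[1]='u' → 'xyu'
i=6: add w[2]='l' → 'xyul'
i=7: add w[3]='z' → 'xyulz'
i=8: add w[4]='x' → 'xyulzx'
i=9: add w[0]='y' → 'xyulzxy'
i=10: add w[1]='u' → 'xyulzxyu'

xyulzxyu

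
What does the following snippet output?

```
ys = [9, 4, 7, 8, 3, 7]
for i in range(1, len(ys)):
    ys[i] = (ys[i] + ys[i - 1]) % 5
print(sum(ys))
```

i=1: ys[1] = (4+9)%5 = 3 → [9, 3, 7, 8, 3, 7]
i=2: ys[2] = (7+3)%5 = 0 → [9, 3, 0, 8, 3, 7]
i=3: ys[3] = (8+0)%5 = 3 → [9, 3, 0, 3, 3, 7]
i=4: ys[4] = (3+3)%5 = 1 → [9, 3, 0, 3, 1, 7]
i=5: ys[5] = (7+1)%5 = 3 → [9, 3, 0, 3, 1, 3]
sum = 19

19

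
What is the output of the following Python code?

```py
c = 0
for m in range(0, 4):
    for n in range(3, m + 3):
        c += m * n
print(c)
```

53

m=1,n=3: c = 0+3 = 3
m=2,n=3: c = 3+6 = 9
m=2,n=4: c = 9+8 = 17
m=3,n=3: c = 17+9 = 26
m=3,n=4: c = 26+12 = 38
m=3,n=5: c = 38+15 = 53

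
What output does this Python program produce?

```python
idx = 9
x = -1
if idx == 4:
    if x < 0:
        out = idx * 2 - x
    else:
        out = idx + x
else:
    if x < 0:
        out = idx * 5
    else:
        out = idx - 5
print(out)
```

idx=9, x=-1
idx == 4 is False; x < 0 is True
→ out = idx * 5 = 45

45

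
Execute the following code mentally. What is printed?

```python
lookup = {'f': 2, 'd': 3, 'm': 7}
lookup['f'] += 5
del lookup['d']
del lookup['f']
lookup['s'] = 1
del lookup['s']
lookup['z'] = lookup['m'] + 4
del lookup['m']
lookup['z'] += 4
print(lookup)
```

{'z': 15}

lookup['f'] = 2+5 = 7 → {'f': 7, 'd': 3, 'm': 7}
del 'd' → {'f': 7, 'm': 7}
del 'f' → {'m': 7}
lookup['s'] = 1 → {'m': 7, 's': 1}
del 's' → {'m': 7}
lookup['z'] = lookup['m']+4 = 11 → {'m': 7, 'z': 11}
del 'm' → {'z': 11}
lookup['z'] = 11+4 = 15 → {'z': 15}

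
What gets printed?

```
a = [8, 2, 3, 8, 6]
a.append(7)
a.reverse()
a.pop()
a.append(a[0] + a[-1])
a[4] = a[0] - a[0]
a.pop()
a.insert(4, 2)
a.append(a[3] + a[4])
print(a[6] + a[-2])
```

append 7 → [8, 2, 3, 8, 6, 7]
reverse → [7, 6, 8, 3, 2, 8]
pop() removes 8 → [7, 6, 8, 3, 2]
append a[0]+a[-1] = 7+2 = 9 → [7, 6, 8, 3, 2, 9]
a[4] = a[0]-a[0] = 7-7 = 0 → [7, 6, 8, 3, 0, 9]
pop() removes 9 → [7, 6, 8, 3, 0]
insert 2 at 4 → [7, 6, 8, 3, 2, 0]
append a[3]+a[4] = 3+2 = 5 → [7, 6, 8, 3, 2, 0, 5]
a[6]+a[-2] = 5+0 = 5

5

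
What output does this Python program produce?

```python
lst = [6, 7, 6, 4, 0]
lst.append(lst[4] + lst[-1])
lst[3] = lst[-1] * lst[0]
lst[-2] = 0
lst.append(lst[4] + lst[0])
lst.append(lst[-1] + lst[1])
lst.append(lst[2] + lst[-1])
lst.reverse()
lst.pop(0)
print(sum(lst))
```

38

append lst[4]+lst[-1] = 0+0 = 0 → [6, 7, 6, 4, 0, 0]
lst[3] = lst[-1]*lst[0] = 0*6 = 0 → [6, 7, 6, 0, 0, 0]
lst[-2] = 0 → [6, 7, 6, 0, 0, 0]
append lst[4]+lst[0] = 0+6 = 6 → [6, 7, 6, 0, 0, 0, 6]
append lst[-1]+lst[1] = 6+7 = 13 → [6, 7, 6, 0, 0, 0, 6, 13]
append lst[2]+lst[-1] = 6+13 = 19 → [6, 7, 6, 0, 0, 0, 6, 13, 19]
reverse → [19, 13, 6, 0, 0, 0, 6, 7, 6]
pop(0) removes 19 → [13, 6, 0, 0, 0, 6, 7, 6]
sum = 38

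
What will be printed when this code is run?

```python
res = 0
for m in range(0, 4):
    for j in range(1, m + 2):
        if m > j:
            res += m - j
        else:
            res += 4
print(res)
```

m=0,j=1: not 0>1, res = 0+4 = 4
m=1,j=1: not 1>1, res = 4+4 = 8
m=1,j=2: not 1>2, res = 8+4 = 12
m=2,j=1: 2>1, res = 12+1 = 13
m=2,j=2: not 2>2, res = 13+4 = 17
m=2,j=3: not 2>3, res = 17+4 = 21
m=3,j=1: 3>1, res = 21+2 = 23
m=3,j=2: 3>2, res = 23+1 = 24
m=3,j=3: not 3>3, res = 24+4 = 28
m=3,j=4: not 3>4, res = 28+4 = 32

32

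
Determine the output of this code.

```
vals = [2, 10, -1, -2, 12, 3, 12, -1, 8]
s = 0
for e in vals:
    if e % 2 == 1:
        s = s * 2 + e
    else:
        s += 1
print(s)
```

28

e=2: not odd, s = 0+1 = 1
e=10: not odd, s = 1+1 = 2
e=-1: odd, s = 2*2+(-1) = 3
e=-2: not odd, s = 3+1 = 4
e=12: not odd, s = 4+1 = 5
e=3: odd, s = 5*2+3 = 13
e=12: not odd, s = 13+1 = 14
e=-1: odd, s = 14*2+(-1) = 27
e=8: not odd, s = 27+1 = 28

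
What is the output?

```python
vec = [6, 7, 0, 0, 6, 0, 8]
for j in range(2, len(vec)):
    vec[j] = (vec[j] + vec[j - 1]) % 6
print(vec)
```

[6, 7, 1, 1, 1, 1, 3]

j=2: vec[2] = (0+7)%6 = 1 → [6, 7, 1, 0, 6, 0, 8]
j=3: vec[3] = (0+1)%6 = 1 → [6, 7, 1, 1, 6, 0, 8]
j=4: vec[4] = (6+1)%6 = 1 → [6, 7, 1, 1, 1, 0, 8]
j=5: vec[5] = (0+1)%6 = 1 → [6, 7, 1, 1, 1, 1, 8]
j=6: vec[6] = (8+1)%6 = 3 → [6, 7, 1, 1, 1, 1, 3]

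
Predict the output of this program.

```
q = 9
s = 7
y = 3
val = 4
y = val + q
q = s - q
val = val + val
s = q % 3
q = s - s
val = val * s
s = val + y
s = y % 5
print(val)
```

8

y = 4+9 = 13
q = 7-9 = -2
val = 4+4 = 8
s = (-2)%3 = 1
q = 1-1 = 0
val = 8*1 = 8
s = 8+13 = 21
s = 13%5 = 3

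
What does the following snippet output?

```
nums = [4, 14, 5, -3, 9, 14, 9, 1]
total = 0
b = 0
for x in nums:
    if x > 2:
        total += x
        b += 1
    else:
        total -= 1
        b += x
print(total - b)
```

x=4: >2, total = 0+4 = 4; b=1
x=14: >2, total = 4+14 = 18; b=2
x=5: >2, total = 18+5 = 23; b=3
x=-3: not >2, total = 23-1 = 22; b=0
x=9: >2, total = 22+9 = 31; b=1
x=14: >2, total = 31+14 = 45; b=2
x=9: >2, total = 45+9 = 54; b=3
x=1: not >2, total = 54-1 = 53; b=4
total-b = 53-4 = 49

49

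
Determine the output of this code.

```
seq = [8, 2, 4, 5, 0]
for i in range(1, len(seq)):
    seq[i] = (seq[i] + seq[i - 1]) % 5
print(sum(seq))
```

20

i=1: seq[1] = (2+8)%5 = 0 → [8, 0, 4, 5, 0]
i=2: seq[2] = (4+0)%5 = 4 → [8, 0, 4, 5, 0]
i=3: seq[3] = (5+4)%5 = 4 → [8, 0, 4, 4, 0]
i=4: seq[4] = (0+4)%5 = 4 → [8, 0, 4, 4, 4]
sum = 20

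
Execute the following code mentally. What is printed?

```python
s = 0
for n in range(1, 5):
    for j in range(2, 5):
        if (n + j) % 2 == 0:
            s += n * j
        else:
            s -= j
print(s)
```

n=1,j=2: odd sum, s = 0-2 = -2
n=1,j=3: even sum, s = (-2)+3 = 1
n=1,j=4: odd sum, s = 1-4 = -3
n=2,j=2: even sum, s = (-3)+4 = 1
n=2,j=3: odd sum, s = 1-3 = -2
n=2,j=4: even sum, s = (-2)+8 = 6
n=3,j=2: odd sum, s = 6-2 = 4
n=3,j=3: even sum, s = 4+9 = 13
n=3,j=4: odd sum, s = 13-4 = 9
n=4,j=2: even sum, s = 9+8 = 17
n=4,j=3: odd sum, s = 17-3 = 14
n=4,j=4: even sum, s = 14+16 = 30

30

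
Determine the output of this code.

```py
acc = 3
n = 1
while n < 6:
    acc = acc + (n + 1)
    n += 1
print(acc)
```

23

n=1: acc = 3+2 = 5
n=2: acc = 5+3 = 8
n=3: acc = 8+4 = 12
n=4: acc = 12+5 = 17
n=5: acc = 17+6 = 23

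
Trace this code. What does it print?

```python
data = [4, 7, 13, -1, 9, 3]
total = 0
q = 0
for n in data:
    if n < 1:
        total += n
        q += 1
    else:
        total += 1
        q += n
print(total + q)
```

n=4: not <1, total = 0+1 = 1; q=4
n=7: not <1, total = 1+1 = 2; q=11
n=13: not <1, total = 2+1 = 3; q=24
n=-1: <1, total = 3+(-1) = 2; q=25
n=9: not <1, total = 2+1 = 3; q=34
n=3: not <1, total = 3+1 = 4; q=37
total+q = 4+37 = 41

41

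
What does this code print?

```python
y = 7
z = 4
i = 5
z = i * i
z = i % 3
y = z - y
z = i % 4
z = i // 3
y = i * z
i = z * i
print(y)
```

5

z = 5*5 = 25
z = 5%3 = 2
y = 2-7 = -5
z = 5%4 = 1
z = 5//3 = 1
y = 5*1 = 5
i = 1*5 = 5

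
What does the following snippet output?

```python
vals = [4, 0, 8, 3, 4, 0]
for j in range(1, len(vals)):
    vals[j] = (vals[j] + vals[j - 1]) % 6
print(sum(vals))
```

13

j=1: vals[1] = (0+4)%6 = 4 → [4, 4, 8, 3, 4, 0]
j=2: vals[2] = (8+4)%6 = 0 → [4, 4, 0, 3, 4, 0]
j=3: vals[3] = (3+0)%6 = 3 → [4, 4, 0, 3, 4, 0]
j=4: vals[4] = (4+3)%6 = 1 → [4, 4, 0, 3, 1, 0]
j=5: vals[5] = (0+1)%6 = 1 → [4, 4, 0, 3, 1, 1]
sum = 13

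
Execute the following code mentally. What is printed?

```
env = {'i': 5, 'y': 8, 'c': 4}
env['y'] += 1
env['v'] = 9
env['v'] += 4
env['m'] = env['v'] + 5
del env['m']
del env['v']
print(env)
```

{'i': 5, 'y': 9, 'c': 4}

env['y'] = 8+1 = 9 → {'i': 5, 'y': 9, 'c': 4}
env['v'] = 9 → {'i': 5, 'y': 9, 'c': 4, 'v': 9}
env['v'] = 9+4 = 13 → {'i': 5, 'y': 9, 'c': 4, 'v': 13}
env['m'] = env['v']+5 = 18 → {'i': 5, 'y': 9, 'c': 4, 'v': 13, 'm': 18}
del 'm' → {'i': 5, 'y': 9, 'c': 4, 'v': 13}
del 'v' → {'i': 5, 'y': 9, 'c': 4}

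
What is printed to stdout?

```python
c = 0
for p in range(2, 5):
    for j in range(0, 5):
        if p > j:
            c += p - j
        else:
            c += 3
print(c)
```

37

p=2,j=0: 2>0, c = 0+2 = 2
p=2,j=1: 2>1, c = 2+1 = 3
p=2,j=2: not 2>2, c = 3+3 = 6
p=2,j=3: not 2>3, c = 6+3 = 9
p=2,j=4: not 2>4, c = 9+3 = 12
p=3,j=0: 3>0, c = 12+3 = 15
p=3,j=1: 3>1, c = 15+2 = 17
p=3,j=2: 3>2, c = 17+1 = 18
p=3,j=3: not 3>3, c = 18+3 = 21
p=3,j=4: not 3>4, c = 21+3 = 24
p=4,j=0: 4>0, c = 24+4 = 28
p=4,j=1: 4>1, c = 28+3 = 31
p=4,j=2: 4>2, c = 31+2 = 33
p=4,j=3: 4>3, c = 33+1 = 34
p=4,j=4: not 4>4, c = 34+3 = 37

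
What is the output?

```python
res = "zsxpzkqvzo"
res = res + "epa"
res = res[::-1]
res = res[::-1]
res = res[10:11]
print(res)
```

+ 'epa' → 'zsxpzkqvzoepa'
reverse → 'apeozvqkzpxsz'
reverse → 'zsxpzkqvzoepa'
slice [10:11] → 'e'

e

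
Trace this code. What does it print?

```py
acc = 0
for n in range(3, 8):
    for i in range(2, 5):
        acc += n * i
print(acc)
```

225

n=3,i=2: acc = 0+6 = 6
n=3,i=3: acc = 6+9 = 15
n=3,i=4: acc = 15+12 = 27
n=4,i=2: acc = 27+8 = 35
n=4,i=3: acc = 35+12 = 47
n=4,i=4: acc = 47+16 = 63
n=5,i=2: acc = 63+10 = 73
n=5,i=3: acc = 73+15 = 88
n=5,i=4: acc = 88+20 = 108
n=6,i=2: acc = 108+12 = 120
n=6,i=3: acc = 120+18 = 138
n=6,i=4: acc = 138+24 = 162
n=7,i=2: acc = 162+14 = 176
n=7,i=3: acc = 176+21 = 197
n=7,i=4: acc = 197+28 = 225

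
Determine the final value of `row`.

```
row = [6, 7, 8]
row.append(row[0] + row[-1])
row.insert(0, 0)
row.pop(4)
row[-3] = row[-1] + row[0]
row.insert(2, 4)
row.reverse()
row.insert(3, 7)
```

[8, 7, 4, 7, 8, 0]

append row[0]+row[-1] = 6+8 = 14 → [6, 7, 8, 14]
insert 0 at 0 → [0, 6, 7, 8, 14]
pop(4) removes 14 → [0, 6, 7, 8]
row[-3] = row[-1]+row[0] = 8+0 = 8 → [0, 8, 7, 8]
insert 4 at 2 → [0, 8, 4, 7, 8]
reverse → [8, 7, 4, 8, 0]
insert 7 at 3 → [8, 7, 4, 7, 8, 0]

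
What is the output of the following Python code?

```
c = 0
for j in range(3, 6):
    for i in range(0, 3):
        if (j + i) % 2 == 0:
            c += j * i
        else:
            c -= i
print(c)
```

j=3,i=0: odd sum, c = 0-0 = 0
j=3,i=1: even sum, c = 0+3 = 3
j=3,i=2: odd sum, c = 3-2 = 1
j=4,i=0: even sum, c = 1+0 = 1
j=4,i=1: odd sum, c = 1-1 = 0
j=4,i=2: even sum, c = 0+8 = 8
j=5,i=0: odd sum, c = 8-0 = 8
j=5,i=1: even sum, c = 8+5 = 13
j=5,i=2: odd sum, c = 13-2 = 11

11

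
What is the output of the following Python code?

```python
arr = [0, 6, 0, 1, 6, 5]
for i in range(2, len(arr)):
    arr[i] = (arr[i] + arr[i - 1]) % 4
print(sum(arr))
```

i=2: arr[2] = (0+6)%4 = 2 → [0, 6, 2, 1, 6, 5]
i=3: arr[3] = (1+2)%4 = 3 → [0, 6, 2, 3, 6, 5]
i=4: arr[4] = (6+3)%4 = 1 → [0, 6, 2, 3, 1, 5]
i=5: arr[5] = (5+1)%4 = 2 → [0, 6, 2, 3, 1, 2]
sum = 14

14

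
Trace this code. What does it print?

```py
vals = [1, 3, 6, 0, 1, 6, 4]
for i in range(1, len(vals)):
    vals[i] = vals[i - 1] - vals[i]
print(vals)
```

[1, -2, -8, -8, -9, -15, -19]

i=1: vals[1] = 1-3 = -2 → [1, -2, 6, 0, 1, 6, 4]
i=2: vals[2] = (-2)-6 = -8 → [1, -2, -8, 0, 1, 6, 4]
i=3: vals[3] = (-8)-0 = -8 → [1, -2, -8, -8, 1, 6, 4]
i=4: vals[4] = (-8)-1 = -9 → [1, -2, -8, -8, -9, 6, 4]
i=5: vals[5] = (-9)-6 = -15 → [1, -2, -8, -8, -9, -15, 4]
i=6: vals[6] = (-15)-4 = -19 → [1, -2, -8, -8, -9, -15, -19]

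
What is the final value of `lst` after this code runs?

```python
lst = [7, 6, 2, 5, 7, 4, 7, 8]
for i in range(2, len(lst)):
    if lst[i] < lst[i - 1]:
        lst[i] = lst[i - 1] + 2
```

i=2: 2<6, lst[2] = 6+2 = 8 → [7, 6, 8, 5, 7, 4, 7, 8]
i=3: 5<8, lst[3] = 8+2 = 10 → [7, 6, 8, 10, 7, 4, 7, 8]
i=4: 7<10, lst[4] = 10+2 = 12 → [7, 6, 8, 10, 12, 4, 7, 8]
i=5: 4<12, lst[5] = 12+2 = 14 → [7, 6, 8, 10, 12, 14, 7, 8]
i=6: 7<14, lst[6] = 14+2 = 16 → [7, 6, 8, 10, 12, 14, 16, 8]
i=7: 8<16, lst[7] = 16+2 = 18 → [7, 6, 8, 10, 12, 14, 16, 18]

[7, 6, 8, 10, 12, 14, 16, 18]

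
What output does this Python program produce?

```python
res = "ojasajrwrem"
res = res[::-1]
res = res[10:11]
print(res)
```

reverse → 'merwrjasajo'
slice [10:11] → 'o'

o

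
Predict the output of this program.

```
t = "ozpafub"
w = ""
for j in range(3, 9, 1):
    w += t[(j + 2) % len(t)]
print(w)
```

ubozpa

j=3: add t[5]='u' → 'u'
j=4: add t[6]='b' → 'ub'
j=5: add t[0]='o' → 'ubo'
j=6: add t[1]='z' → 'uboz'
j=7: add t[2]='p' → 'ubozp'
j=8: add t[3]='a' → 'ubozpa'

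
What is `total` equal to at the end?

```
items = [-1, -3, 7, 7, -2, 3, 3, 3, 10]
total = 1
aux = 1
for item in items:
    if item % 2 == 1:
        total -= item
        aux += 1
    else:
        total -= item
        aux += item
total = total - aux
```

-42

item=-1: odd, total = 1-(-1) = 2; aux=2
item=-3: odd, total = 2-(-3) = 5; aux=3
item=7: odd, total = 5-7 = -2; aux=4
item=7: odd, total = (-2)-7 = -9; aux=5
item=-2: not odd, total = (-9)-(-2) = -7; aux=3
item=3: odd, total = (-7)-3 = -10; aux=4
item=3: odd, total = (-10)-3 = -13; aux=5
item=3: odd, total = (-13)-3 = -16; aux=6
item=10: not odd, total = (-16)-10 = -26; aux=16
total-aux = (-26)-16 = -42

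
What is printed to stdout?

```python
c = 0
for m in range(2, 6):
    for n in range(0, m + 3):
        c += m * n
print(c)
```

m=2,n=0: c = 0+0 = 0
m=2,n=1: c = 0+2 = 2
m=2,n=2: c = 2+4 = 6
m=2,n=3: c = 6+6 = 12
m=2,n=4: c = 12+8 = 20
m=3,n=0: c = 20+0 = 20
m=3,n=1: c = 20+3 = 23
m=3,n=2: c = 23+6 = 29
m=3,n=3: c = 29+9 = 38
m=3,n=4: c = 38+12 = 50
m=3,n=5: c = 50+15 = 65
m=4,n=0: c = 65+0 = 65
m=4,n=1: c = 65+4 = 69
m=4,n=2: c = 69+8 = 77
m=4,n=3: c = 77+12 = 89
m=4,n=4: c = 89+16 = 105
m=4,n=5: c = 105+20 = 125
m=4,n=6: c = 125+24 = 149
m=5,n=0: c = 149+0 = 149
m=5,n=1: c = 149+5 = 154
m=5,n=2: c = 154+10 = 164
m=5,n=3: c = 164+15 = 179
m=5,n=4: c = 179+20 = 199
m=5,n=5: c = 199+25 = 224
m=5,n=6: c = 224+30 = 254
m=5,n=7: c = 254+35 = 289

289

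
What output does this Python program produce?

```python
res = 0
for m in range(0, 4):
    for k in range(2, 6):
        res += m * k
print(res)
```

84

m=0,k=2: res = 0+0 = 0
m=0,k=3: res = 0+0 = 0
m=0,k=4: res = 0+0 = 0
m=0,k=5: res = 0+0 = 0
m=1,k=2: res = 0+2 = 2
m=1,k=3: res = 2+3 = 5
m=1,k=4: res = 5+4 = 9
m=1,k=5: res = 9+5 = 14
m=2,k=2: res = 14+4 = 18
m=2,k=3: res = 18+6 = 24
m=2,k=4: res = 24+8 = 32
m=2,k=5: res = 32+10 = 42
m=3,k=2: res = 42+6 = 48
m=3,k=3: res = 48+9 = 57
m=3,k=4: res = 57+12 = 69
m=3,k=5: res = 69+15 = 84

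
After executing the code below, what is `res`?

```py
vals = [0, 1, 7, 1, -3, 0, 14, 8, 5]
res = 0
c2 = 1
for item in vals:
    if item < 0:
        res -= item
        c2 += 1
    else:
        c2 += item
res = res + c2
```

item=0: not <0; c2=1
item=1: not <0; c2=2
item=7: not <0; c2=9
item=1: not <0; c2=10
item=-3: <0, res = 0-(-3) = 3; c2=11
item=0: not <0; c2=11
item=14: not <0; c2=25
item=8: not <0; c2=33
item=5: not <0; c2=38
res+c2 = 3+38 = 41

41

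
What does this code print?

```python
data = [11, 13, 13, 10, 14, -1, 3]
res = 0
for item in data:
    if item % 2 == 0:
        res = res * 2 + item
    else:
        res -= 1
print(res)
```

20

item=11: not even, res = 0-1 = -1
item=13: not even, res = (-1)-1 = -2
item=13: not even, res = (-2)-1 = -3
item=10: even, res = (-3)*2+10 = 4
item=14: even, res = 4*2+14 = 22
item=-1: not even, res = 22-1 = 21
item=3: not even, res = 21-1 = 20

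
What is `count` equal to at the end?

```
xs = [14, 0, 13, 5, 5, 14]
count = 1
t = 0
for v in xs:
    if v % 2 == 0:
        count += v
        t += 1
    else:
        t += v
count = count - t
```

v=14: even, count = 1+14 = 15; t=1
v=0: even, count = 15+0 = 15; t=2
v=13: not even; t=15
v=5: not even; t=20
v=5: not even; t=25
v=14: even, count = 15+14 = 29; t=26
count-t = 29-26 = 3

3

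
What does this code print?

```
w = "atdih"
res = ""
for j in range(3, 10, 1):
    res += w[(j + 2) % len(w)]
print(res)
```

j=3: add w[0]='a' → 'a'
j=4: add w[1]='t' → 'at'
j=5: add w[2]='d' → 'atd'
j=6: add w[3]='i' → 'atdi'
j=7: add w[4]='h' → 'atdih'
j=8: add w[0]='a' → 'atdiha'
j=9: add w[1]='t' → 'atdihat'

atdihat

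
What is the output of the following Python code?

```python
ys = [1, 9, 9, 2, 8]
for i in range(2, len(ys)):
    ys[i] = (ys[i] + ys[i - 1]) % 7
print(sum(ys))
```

20

i=2: ys[2] = (9+9)%7 = 4 → [1, 9, 4, 2, 8]
i=3: ys[3] = (2+4)%7 = 6 → [1, 9, 4, 6, 8]
i=4: ys[4] = (8+6)%7 = 0 → [1, 9, 4, 6, 0]
sum = 20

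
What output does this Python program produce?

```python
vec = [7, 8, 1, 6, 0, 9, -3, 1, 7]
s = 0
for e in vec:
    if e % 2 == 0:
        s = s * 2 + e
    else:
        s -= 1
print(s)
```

28

e=7: not even, s = 0-1 = -1
e=8: even, s = (-1)*2+8 = 6
e=1: not even, s = 6-1 = 5
e=6: even, s = 5*2+6 = 16
e=0: even, s = 16*2+0 = 32
e=9: not even, s = 32-1 = 31
e=-3: not even, s = 31-1 = 30
e=1: not even, s = 30-1 = 29
e=7: not even, s = 29-1 = 28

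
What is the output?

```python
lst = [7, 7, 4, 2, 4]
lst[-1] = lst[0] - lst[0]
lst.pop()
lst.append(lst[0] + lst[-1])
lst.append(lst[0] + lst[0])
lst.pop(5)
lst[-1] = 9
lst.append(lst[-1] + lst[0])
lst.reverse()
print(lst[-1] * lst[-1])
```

lst[-1] = lst[0]-lst[0] = 7-7 = 0 → [7, 7, 4, 2, 0]
pop() removes 0 → [7, 7, 4, 2]
append lst[0]+lst[-1] = 7+2 = 9 → [7, 7, 4, 2, 9]
append lst[0]+lst[0] = 7+7 = 14 → [7, 7, 4, 2, 9, 14]
pop(5) removes 14 → [7, 7, 4, 2, 9]
lst[-1] = 9 → [7, 7, 4, 2, 9]
append lst[-1]+lst[0] = 9+7 = 16 → [7, 7, 4, 2, 9, 16]
reverse → [16, 9, 2, 4, 7, 7]
lst[-1]*lst[-1] = 7*7 = 49

49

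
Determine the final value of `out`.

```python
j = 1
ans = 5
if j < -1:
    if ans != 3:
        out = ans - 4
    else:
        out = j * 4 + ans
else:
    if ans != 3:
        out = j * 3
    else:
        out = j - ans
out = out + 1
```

4

j=1, ans=5
j < -1 is False; ans != 3 is True
→ out = j * 3 = 3
out = 3+1 = 4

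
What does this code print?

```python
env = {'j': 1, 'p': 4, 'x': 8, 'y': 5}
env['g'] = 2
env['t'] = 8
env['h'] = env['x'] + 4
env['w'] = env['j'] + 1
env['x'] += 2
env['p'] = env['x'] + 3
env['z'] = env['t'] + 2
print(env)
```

{'j': 1, 'p': 13, 'x': 10, 'y': 5, 'g': 2, 't': 8, 'h': 12, 'w': 2, 'z': 10}

env['g'] = 2 → {'j': 1, 'p': 4, 'x': 8, 'y': 5, 'g': 2}
env['t'] = 8 → {'j': 1, 'p': 4, 'x': 8, 'y': 5, 'g': 2, 't': 8}
env['h'] = env['x']+4 = 12 → {'j': 1, 'p': 4, 'x': 8, 'y': 5, 'g': 2, 't': 8, 'h': 12}
env['w'] = env['j']+1 = 2 → {'j': 1, 'p': 4, 'x': 8, 'y': 5, 'g': 2, 't': 8, 'h': 12, 'w': 2}
env['x'] = 8+2 = 10 → {'j': 1, 'p': 4, 'x': 10, 'y': 5, 'g': 2, 't': 8, 'h': 12, 'w': 2}
env['p'] = env['x']+3 = 13 → {'j': 1, 'p': 13, 'x': 10, 'y': 5, 'g': 2, 't': 8, 'h': 12, 'w': 2}
env['z'] = env['t']+2 = 10 → {'j': 1, 'p': 13, 'x': 10, 'y': 5, 'g': 2, 't': 8, 'h': 12, 'w': 2, 'z': 10}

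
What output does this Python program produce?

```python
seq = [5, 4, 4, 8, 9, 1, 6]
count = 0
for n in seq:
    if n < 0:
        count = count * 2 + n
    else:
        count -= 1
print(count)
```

n=5: not <0, count = 0-1 = -1
n=4: not <0, count = (-1)-1 = -2
n=4: not <0, count = (-2)-1 = -3
n=8: not <0, count = (-3)-1 = -4
n=9: not <0, count = (-4)-1 = -5
n=1: not <0, count = (-5)-1 = -6
n=6: not <0, count = (-6)-1 = -7

-7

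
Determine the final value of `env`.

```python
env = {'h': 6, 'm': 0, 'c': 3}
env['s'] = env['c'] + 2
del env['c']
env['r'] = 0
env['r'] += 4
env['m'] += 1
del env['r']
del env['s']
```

{'h': 6, 'm': 1}

env['s'] = env['c']+2 = 5 → {'h': 6, 'm': 0, 'c': 3, 's': 5}
del 'c' → {'h': 6, 'm': 0, 's': 5}
env['r'] = 0 → {'h': 6, 'm': 0, 's': 5, 'r': 0}
env['r'] = 0+4 = 4 → {'h': 6, 'm': 0, 's': 5, 'r': 4}
env['m'] = 0+1 = 1 → {'h': 6, 'm': 1, 's': 5, 'r': 4}
del 'r' → {'h': 6, 'm': 1, 's': 5}
del 's' → {'h': 6, 'm': 1}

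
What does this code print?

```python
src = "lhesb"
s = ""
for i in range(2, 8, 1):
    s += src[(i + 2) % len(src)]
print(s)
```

blhesb

i=2: add src[4]='b' → 'b'
i=3: add src[0]='l' → 'bl'
i=4: add src[1]='h' → 'blh'
i=5: add src[2]='e' → 'blhe'
i=6: add src[3]='s' → 'blhes'
i=7: add src[4]='b' → 'blhesb'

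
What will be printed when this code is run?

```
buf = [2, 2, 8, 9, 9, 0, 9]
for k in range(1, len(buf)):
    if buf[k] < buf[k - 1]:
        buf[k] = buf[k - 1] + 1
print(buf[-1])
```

k=1: 2>=2, unchanged → [2, 2, 8, 9, 9, 0, 9]
k=2: 8>=2, unchanged → [2, 2, 8, 9, 9, 0, 9]
k=3: 9>=8, unchanged → [2, 2, 8, 9, 9, 0, 9]
k=4: 9>=9, unchanged → [2, 2, 8, 9, 9, 0, 9]
k=5: 0<9, buf[5] = 9+1 = 10 → [2, 2, 8, 9, 9, 10, 9]
k=6: 9<10, buf[6] = 10+1 = 11 → [2, 2, 8, 9, 9, 10, 11]

11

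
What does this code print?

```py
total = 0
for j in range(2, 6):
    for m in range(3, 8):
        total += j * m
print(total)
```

350

j=2,m=3: total = 0+6 = 6
j=2,m=4: total = 6+8 = 14
j=2,m=5: total = 14+10 = 24
j=2,m=6: total = 24+12 = 36
j=2,m=7: total = 36+14 = 50
j=3,m=3: total = 50+9 = 59
j=3,m=4: total = 59+12 = 71
j=3,m=5: total = 71+15 = 86
j=3,m=6: total = 86+18 = 104
j=3,m=7: total = 104+21 = 125
j=4,m=3: total = 125+12 = 137
j=4,m=4: total = 137+16 = 153
j=4,m=5: total = 153+20 = 173
j=4,m=6: total = 173+24 = 197
j=4,m=7: total = 197+28 = 225
j=5,m=3: total = 225+15 = 240
j=5,m=4: total = 240+20 = 260
j=5,m=5: total = 260+25 = 285
j=5,m=6: total = 285+30 = 315
j=5,m=7: total = 315+35 = 350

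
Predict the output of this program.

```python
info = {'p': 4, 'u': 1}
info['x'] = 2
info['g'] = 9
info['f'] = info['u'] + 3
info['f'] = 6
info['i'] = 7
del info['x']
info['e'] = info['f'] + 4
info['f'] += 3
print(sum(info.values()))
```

info['x'] = 2 → {'p': 4, 'u': 1, 'x': 2}
info['g'] = 9 → {'p': 4, 'u': 1, 'x': 2, 'g': 9}
info['f'] = info['u']+3 = 4 → {'p': 4, 'u': 1, 'x': 2, 'g': 9, 'f': 4}
info['f'] = 6 → {'p': 4, 'u': 1, 'x': 2, 'g': 9, 'f': 6}
info['i'] = 7 → {'p': 4, 'u': 1, 'x': 2, 'g': 9, 'f': 6, 'i': 7}
del 'x' → {'p': 4, 'u': 1, 'g': 9, 'f': 6, 'i': 7}
info['e'] = info['f']+4 = 10 → {'p': 4, 'u': 1, 'g': 9, 'f': 6, 'i': 7, 'e': 10}
info['f'] = 6+3 = 9 → {'p': 4, 'u': 1, 'g': 9, 'f': 9, 'i': 7, 'e': 10}
sum of values = 40

40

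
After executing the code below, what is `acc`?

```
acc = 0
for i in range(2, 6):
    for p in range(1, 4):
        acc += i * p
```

84

i=2,p=1: acc = 0+2 = 2
i=2,p=2: acc = 2+4 = 6
i=2,p=3: acc = 6+6 = 12
i=3,p=1: acc = 12+3 = 15
i=3,p=2: acc = 15+6 = 21
i=3,p=3: acc = 21+9 = 30
i=4,p=1: acc = 30+4 = 34
i=4,p=2: acc = 34+8 = 42
i=4,p=3: acc = 42+12 = 54
i=5,p=1: acc = 54+5 = 59
i=5,p=2: acc = 59+10 = 69
i=5,p=3: acc = 69+15 = 84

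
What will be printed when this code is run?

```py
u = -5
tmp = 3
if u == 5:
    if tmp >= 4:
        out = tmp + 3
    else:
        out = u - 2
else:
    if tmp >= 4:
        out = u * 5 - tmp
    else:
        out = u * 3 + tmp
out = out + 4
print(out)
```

u=-5, tmp=3
u == 5 is False; tmp >= 4 is False
→ out = u * 3 + tmp = -12
out = (-12)+4 = -8

-8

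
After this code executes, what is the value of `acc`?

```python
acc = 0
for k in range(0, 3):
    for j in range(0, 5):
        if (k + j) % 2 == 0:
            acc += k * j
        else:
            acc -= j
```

2

k=0,j=0: even sum, acc = 0+0 = 0
k=0,j=1: odd sum, acc = 0-1 = -1
k=0,j=2: even sum, acc = (-1)+0 = -1
k=0,j=3: odd sum, acc = (-1)-3 = -4
k=0,j=4: even sum, acc = (-4)+0 = -4
k=1,j=0: odd sum, acc = (-4)-0 = -4
k=1,j=1: even sum, acc = (-4)+1 = -3
k=1,j=2: odd sum, acc = (-3)-2 = -5
k=1,j=3: even sum, acc = (-5)+3 = -2
k=1,j=4: odd sum, acc = (-2)-4 = -6
k=2,j=0: even sum, acc = (-6)+0 = -6
k=2,j=1: odd sum, acc = (-6)-1 = -7
k=2,j=2: even sum, acc = (-7)+4 = -3
k=2,j=3: odd sum, acc = (-3)-3 = -6
k=2,j=4: even sum, acc = (-6)+8 = 2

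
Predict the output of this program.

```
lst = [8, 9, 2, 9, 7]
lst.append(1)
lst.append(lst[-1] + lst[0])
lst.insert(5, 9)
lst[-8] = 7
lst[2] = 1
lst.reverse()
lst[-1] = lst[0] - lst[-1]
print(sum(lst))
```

47

append 1 → [8, 9, 2, 9, 7, 1]
append lst[-1]+lst[0] = 1+8 = 9 → [8, 9, 2, 9, 7, 1, 9]
insert 9 at 5 → [8, 9, 2, 9, 7, 9, 1, 9]
lst[-8] = 7 → [7, 9, 2, 9, 7, 9, 1, 9]
lst[2] = 1 → [7, 9, 1, 9, 7, 9, 1, 9]
reverse → [9, 1, 9, 7, 9, 1, 9, 7]
lst[-1] = lst[0]-lst[-1] = 9-7 = 2 → [9, 1, 9, 7, 9, 1, 9, 2]
sum = 47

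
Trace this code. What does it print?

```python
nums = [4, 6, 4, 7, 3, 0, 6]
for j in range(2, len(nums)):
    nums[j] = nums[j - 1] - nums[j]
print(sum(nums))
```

j=2: nums[2] = 6-4 = 2 → [4, 6, 2, 7, 3, 0, 6]
j=3: nums[3] = 2-7 = -5 → [4, 6, 2, -5, 3, 0, 6]
j=4: nums[4] = (-5)-3 = -8 → [4, 6, 2, -5, -8, 0, 6]
j=5: nums[5] = (-8)-0 = -8 → [4, 6, 2, -5, -8, -8, 6]
j=6: nums[6] = (-8)-6 = -14 → [4, 6, 2, -5, -8, -8, -14]
sum = -23

-23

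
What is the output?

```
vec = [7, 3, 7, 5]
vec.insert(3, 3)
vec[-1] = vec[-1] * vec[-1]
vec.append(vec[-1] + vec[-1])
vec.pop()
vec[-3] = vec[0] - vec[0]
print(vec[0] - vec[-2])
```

4

insert 3 at 3 → [7, 3, 7, 3, 5]
vec[-1] = vec[-1]*vec[-1] = 5*5 = 25 → [7, 3, 7, 3, 25]
append vec[-1]+vec[-1] = 25+25 = 50 → [7, 3, 7, 3, 25, 50]
pop() removes 50 → [7, 3, 7, 3, 25]
vec[-3] = vec[0]-vec[0] = 7-7 = 0 → [7, 3, 0, 3, 25]
vec[0]-vec[-2] = 7-3 = 4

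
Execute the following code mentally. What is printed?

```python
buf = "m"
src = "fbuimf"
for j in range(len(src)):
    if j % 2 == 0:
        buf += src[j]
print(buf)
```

mfum

j=0: add 'f' → 'mf'
j=1: skip
j=2: add 'u' → 'mfu'
j=3: skip
j=4: add 'm' → 'mfum'
j=5: skip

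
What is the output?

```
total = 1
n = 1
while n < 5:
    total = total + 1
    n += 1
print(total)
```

n=1: total = 1+1 = 2
n=2: total = 2+1 = 3
n=3: total = 3+1 = 4
n=4: total = 4+1 = 5

5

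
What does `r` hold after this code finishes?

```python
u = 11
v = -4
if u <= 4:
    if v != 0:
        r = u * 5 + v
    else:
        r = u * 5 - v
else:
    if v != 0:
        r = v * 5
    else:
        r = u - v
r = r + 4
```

-16

u=11, v=-4
u <= 4 is False; v != 0 is True
→ r = v * 5 = -20
r = (-20)+4 = -16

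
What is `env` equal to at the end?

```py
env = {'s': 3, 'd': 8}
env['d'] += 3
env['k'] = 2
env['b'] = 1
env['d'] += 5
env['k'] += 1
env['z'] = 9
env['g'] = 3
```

{'s': 3, 'd': 16, 'k': 3, 'b': 1, 'z': 9, 'g': 3}

env['d'] = 8+3 = 11 → {'s': 3, 'd': 11}
env['k'] = 2 → {'s': 3, 'd': 11, 'k': 2}
env['b'] = 1 → {'s': 3, 'd': 11, 'k': 2, 'b': 1}
env['d'] = 11+5 = 16 → {'s': 3, 'd': 16, 'k': 2, 'b': 1}
env['k'] = 2+1 = 3 → {'s': 3, 'd': 16, 'k': 3, 'b': 1}
env['z'] = 9 → {'s': 3, 'd': 16, 'k': 3, 'b': 1, 'z': 9}
env['g'] = 3 → {'s': 3, 'd': 16, 'k': 3, 'b': 1, 'z': 9, 'g': 3}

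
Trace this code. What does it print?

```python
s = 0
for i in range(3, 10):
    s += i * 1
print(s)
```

42

i=3: s = 0+3*1 = 3
i=4: s = 3+4*1 = 7
i=5: s = 7+5*1 = 12
i=6: s = 12+6*1 = 18
i=7: s = 18+7*1 = 25
i=8: s = 25+8*1 = 33
i=9: s = 33+9*1 = 42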